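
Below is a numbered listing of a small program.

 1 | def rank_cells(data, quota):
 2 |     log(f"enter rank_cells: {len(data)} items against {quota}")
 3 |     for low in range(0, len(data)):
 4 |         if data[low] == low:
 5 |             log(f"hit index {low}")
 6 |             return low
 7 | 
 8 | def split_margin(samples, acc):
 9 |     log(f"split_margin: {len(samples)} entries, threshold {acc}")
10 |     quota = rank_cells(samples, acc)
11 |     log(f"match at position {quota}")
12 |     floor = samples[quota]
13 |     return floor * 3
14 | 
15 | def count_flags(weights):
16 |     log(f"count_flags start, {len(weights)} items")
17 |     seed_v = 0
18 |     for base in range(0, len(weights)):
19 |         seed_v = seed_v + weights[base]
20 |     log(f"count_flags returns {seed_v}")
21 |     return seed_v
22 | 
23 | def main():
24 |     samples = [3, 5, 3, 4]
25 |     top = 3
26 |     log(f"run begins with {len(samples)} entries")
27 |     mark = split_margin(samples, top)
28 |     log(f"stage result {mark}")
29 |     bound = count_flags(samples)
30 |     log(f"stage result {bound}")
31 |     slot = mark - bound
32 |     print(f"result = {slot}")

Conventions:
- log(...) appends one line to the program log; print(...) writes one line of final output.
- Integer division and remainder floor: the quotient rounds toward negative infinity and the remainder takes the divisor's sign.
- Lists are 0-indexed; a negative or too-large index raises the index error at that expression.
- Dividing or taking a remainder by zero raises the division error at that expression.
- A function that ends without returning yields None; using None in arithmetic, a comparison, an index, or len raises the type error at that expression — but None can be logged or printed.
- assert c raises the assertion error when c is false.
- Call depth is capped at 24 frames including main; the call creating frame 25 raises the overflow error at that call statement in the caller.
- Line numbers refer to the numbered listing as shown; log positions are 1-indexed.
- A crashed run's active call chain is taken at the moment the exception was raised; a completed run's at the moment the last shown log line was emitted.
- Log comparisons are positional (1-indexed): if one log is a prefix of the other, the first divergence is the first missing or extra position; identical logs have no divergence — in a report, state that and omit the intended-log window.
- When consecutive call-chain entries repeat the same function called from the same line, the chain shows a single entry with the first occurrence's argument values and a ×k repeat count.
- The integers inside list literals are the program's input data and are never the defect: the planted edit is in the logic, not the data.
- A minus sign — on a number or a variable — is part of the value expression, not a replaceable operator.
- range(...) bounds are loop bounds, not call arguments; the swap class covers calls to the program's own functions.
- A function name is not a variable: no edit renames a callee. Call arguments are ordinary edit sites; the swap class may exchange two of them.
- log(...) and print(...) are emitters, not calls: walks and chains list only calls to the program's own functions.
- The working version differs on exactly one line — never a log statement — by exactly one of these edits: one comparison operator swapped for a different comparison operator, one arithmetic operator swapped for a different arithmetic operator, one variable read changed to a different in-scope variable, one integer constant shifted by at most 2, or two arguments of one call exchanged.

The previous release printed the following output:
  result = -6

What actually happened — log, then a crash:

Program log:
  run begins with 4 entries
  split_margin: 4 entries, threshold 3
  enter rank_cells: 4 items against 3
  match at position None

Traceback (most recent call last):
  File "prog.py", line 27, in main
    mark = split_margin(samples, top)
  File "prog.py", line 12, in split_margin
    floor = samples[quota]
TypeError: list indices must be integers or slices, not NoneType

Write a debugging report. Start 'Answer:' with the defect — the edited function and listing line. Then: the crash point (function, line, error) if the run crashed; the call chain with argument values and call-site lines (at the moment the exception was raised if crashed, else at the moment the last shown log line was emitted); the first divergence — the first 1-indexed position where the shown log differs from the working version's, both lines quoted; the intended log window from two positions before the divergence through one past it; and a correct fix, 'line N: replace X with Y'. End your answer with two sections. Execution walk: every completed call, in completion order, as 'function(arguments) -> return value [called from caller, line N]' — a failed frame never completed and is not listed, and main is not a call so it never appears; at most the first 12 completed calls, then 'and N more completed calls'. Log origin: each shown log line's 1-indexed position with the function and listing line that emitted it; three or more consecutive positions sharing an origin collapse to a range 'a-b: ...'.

Answer: the defect is in rank_cells at line 4.
Core observation: Log line 4 is where behavior first shows: 'match at position None' appears instead of 'hit index 0'.
Crash: split_margin, line 12, TypeError.
Call chain: main -> split_margin([3, 5, 3, 4], 3) (called at line 27).
First divergence: position 4 — shown 'match at position None', intended 'hit index 0'.
Intended log window:
  2: split_margin: 4 entries, threshold 3
  3: enter rank_cells: 4 items against 3
  4: hit index 0
  5: match at position 0
Execution walk:
  rank_cells([3, 5, 3, 4], 3) -> None  [called from split_margin, line 10]
Log line origins:
  1: emitted by main (line 26)
  2: emitted by split_margin (line 9)
  3: emitted by rank_cells (line 2)
  4: emitted by split_margin (line 11)
A correct fix: line 4: replace `data[low] == low` with `data[low] == quota`.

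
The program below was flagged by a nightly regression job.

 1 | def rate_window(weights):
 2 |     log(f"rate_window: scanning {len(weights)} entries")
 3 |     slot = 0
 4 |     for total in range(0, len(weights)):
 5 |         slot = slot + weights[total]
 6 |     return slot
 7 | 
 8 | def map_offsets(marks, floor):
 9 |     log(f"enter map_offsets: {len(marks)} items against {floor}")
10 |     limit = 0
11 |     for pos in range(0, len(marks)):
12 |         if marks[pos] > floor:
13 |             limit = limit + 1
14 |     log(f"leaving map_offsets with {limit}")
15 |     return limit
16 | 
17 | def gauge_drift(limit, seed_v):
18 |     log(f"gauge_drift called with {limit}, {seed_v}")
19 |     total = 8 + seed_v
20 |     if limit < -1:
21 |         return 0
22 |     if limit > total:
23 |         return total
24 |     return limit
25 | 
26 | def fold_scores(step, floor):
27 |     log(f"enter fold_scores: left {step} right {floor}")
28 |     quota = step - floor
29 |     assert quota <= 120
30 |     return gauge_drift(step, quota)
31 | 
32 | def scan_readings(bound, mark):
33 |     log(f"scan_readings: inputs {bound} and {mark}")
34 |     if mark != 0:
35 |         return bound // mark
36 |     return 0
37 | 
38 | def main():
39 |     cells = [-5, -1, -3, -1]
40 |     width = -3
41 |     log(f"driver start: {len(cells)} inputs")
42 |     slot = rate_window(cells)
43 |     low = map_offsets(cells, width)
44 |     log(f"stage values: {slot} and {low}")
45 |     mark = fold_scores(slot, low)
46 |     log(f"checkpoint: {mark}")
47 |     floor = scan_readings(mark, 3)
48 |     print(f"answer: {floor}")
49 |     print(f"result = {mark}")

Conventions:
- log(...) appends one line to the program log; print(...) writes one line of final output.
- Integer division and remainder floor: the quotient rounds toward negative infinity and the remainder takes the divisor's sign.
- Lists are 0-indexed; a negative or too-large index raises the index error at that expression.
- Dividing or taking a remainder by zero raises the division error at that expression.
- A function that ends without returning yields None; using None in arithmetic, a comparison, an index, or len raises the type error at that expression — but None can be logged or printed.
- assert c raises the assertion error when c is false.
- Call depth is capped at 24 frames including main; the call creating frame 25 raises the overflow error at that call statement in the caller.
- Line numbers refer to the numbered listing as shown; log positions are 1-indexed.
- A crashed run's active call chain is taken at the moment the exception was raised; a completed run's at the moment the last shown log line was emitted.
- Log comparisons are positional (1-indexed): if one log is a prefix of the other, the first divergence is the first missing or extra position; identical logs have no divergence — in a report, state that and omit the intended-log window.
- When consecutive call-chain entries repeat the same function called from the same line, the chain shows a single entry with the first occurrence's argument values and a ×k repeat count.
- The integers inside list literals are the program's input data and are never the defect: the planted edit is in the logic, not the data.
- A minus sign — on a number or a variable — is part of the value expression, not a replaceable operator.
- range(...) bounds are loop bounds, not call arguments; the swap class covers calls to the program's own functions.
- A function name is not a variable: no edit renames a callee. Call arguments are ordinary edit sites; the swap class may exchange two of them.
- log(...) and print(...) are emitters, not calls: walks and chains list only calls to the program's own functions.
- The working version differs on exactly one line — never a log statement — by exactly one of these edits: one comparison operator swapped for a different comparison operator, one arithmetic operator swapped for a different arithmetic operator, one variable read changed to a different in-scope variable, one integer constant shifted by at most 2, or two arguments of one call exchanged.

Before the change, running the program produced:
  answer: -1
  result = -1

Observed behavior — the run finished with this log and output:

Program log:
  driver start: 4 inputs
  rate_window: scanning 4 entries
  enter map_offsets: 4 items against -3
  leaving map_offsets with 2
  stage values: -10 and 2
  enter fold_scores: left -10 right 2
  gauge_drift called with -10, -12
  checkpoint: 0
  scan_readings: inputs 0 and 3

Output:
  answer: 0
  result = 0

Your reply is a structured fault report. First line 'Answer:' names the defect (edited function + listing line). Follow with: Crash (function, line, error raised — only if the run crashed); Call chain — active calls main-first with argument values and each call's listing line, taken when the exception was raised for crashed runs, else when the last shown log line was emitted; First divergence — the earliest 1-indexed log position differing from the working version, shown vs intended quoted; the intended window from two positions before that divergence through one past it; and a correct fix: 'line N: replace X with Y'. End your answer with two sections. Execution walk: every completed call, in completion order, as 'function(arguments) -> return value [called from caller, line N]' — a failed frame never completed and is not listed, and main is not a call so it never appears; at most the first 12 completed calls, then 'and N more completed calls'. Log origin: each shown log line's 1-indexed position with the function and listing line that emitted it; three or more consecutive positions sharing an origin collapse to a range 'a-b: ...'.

Answer: the defect is in gauge_drift at line 21.
Key observation: Log line 8 is where behavior first shows: 'checkpoint: 0' appears instead of 'checkpoint: -1'.
Call chain: main -> scan_readings(0, 3) (called at line 47).
First divergence: position 8 — shown 'checkpoint: 0', intended 'checkpoint: -1'.
Intended log window:
  6: enter fold_scores: left -10 right 2
  7: gauge_drift called with -10, -12
  8: checkpoint: -1
  9: scan_readings: inputs -1 and 3
Execution walk:
  rate_window([-5, -1, -3, -1]) -> -10  [called from main, line 42]
  map_offsets([-5, -1, -3, -1], -3) -> 2  [called from main, line 43]
  gauge_drift(-10, -12) -> 0  [called from fold_scores, line 30]
  fold_scores(-10, 2) -> 0  [called from main, line 45]
  scan_readings(0, 3) -> 0  [called from main, line 47]
Log origin:
  1: from main, line 41
  2: from rate_window, line 2
  3: from map_offsets, line 9
  4: from map_offsets, line 14
  5: from main, line 44
  6: from fold_scores, line 27
  7: from gauge_drift, line 18
  8: from main, line 46
  9: from scan_readings, line 33
A correct fix: line 21: replace `0` with `-1`.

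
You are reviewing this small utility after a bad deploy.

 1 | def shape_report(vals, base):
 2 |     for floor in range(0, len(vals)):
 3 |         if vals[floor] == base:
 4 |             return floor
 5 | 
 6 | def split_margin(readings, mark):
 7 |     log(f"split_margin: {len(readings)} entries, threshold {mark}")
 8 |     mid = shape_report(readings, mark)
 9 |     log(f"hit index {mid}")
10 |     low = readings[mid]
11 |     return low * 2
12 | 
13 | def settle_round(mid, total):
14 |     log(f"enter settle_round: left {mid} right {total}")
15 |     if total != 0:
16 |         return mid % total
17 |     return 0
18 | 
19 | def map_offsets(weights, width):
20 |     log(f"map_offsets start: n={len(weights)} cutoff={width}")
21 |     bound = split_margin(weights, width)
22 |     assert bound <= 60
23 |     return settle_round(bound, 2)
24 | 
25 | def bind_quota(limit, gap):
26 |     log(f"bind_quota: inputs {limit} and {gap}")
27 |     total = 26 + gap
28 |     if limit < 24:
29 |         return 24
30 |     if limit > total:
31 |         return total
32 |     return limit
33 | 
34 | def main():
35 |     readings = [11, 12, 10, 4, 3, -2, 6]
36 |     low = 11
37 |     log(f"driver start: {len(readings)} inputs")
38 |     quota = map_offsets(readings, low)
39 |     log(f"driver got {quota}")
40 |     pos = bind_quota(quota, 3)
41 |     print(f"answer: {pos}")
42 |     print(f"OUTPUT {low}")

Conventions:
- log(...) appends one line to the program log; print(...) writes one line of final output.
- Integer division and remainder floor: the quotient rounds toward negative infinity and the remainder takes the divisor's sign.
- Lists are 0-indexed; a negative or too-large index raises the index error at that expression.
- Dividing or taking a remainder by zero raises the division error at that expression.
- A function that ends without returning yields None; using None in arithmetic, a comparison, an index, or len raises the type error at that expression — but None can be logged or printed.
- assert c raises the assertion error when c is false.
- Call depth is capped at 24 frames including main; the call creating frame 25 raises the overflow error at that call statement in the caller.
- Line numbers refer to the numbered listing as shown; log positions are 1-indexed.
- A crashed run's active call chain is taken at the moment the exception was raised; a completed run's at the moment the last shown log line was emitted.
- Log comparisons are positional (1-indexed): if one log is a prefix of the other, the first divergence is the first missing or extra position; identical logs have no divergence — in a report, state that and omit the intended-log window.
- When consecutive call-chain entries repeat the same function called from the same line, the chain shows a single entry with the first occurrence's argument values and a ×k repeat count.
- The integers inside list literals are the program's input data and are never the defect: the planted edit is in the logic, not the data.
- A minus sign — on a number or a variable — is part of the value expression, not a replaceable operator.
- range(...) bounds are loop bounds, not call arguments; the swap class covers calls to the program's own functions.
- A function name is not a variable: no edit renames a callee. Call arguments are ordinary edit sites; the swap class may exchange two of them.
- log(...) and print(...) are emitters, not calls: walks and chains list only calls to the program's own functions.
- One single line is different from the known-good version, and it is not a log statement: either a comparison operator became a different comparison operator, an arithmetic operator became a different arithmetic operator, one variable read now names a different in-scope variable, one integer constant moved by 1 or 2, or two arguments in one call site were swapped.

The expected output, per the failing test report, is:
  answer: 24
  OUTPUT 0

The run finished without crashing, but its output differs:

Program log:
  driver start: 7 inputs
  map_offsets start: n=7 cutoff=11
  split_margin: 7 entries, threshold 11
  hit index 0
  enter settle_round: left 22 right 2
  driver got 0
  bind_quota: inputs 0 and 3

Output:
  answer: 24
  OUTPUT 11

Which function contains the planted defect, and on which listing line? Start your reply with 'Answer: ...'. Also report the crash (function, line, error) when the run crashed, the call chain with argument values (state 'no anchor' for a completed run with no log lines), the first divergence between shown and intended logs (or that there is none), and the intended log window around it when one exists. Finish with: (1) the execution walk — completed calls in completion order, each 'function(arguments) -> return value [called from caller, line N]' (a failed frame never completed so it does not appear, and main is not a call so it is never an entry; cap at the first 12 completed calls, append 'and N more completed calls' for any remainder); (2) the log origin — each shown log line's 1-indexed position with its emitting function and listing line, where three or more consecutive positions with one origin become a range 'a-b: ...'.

Answer: the defect is in main at line 42.
The tell: No log line changed; the fault shows up purely in the output.
Call chain: main -> bind_quota(0, 3) (called at line 40).
First divergence: there is none — every log position agrees.
Execution walk:
  shape_report([11, 12, 10, 4, 3, -2, 6], 11) -> 0  [called from split_margin, line 8]
  split_margin([11, 12, 10, 4, 3, -2, 6], 11) -> 22  [called from map_offsets, line 21]
  settle_round(22, 2) -> 0  [called from map_offsets, line 23]
  map_offsets([11, 12, 10, 4, 3, -2, 6], 11) -> 0  [called from main, line 38]
  bind_quota(0, 3) -> 24  [called from main, line 40]
Origin of each log line:
  1: logged in main at line 37
  2: logged in map_offsets at line 20
  3: logged in split_margin at line 7
  4: logged in split_margin at line 9
  5: logged in settle_round at line 14
  6: logged in main at line 39
  7: logged in bind_quota at line 26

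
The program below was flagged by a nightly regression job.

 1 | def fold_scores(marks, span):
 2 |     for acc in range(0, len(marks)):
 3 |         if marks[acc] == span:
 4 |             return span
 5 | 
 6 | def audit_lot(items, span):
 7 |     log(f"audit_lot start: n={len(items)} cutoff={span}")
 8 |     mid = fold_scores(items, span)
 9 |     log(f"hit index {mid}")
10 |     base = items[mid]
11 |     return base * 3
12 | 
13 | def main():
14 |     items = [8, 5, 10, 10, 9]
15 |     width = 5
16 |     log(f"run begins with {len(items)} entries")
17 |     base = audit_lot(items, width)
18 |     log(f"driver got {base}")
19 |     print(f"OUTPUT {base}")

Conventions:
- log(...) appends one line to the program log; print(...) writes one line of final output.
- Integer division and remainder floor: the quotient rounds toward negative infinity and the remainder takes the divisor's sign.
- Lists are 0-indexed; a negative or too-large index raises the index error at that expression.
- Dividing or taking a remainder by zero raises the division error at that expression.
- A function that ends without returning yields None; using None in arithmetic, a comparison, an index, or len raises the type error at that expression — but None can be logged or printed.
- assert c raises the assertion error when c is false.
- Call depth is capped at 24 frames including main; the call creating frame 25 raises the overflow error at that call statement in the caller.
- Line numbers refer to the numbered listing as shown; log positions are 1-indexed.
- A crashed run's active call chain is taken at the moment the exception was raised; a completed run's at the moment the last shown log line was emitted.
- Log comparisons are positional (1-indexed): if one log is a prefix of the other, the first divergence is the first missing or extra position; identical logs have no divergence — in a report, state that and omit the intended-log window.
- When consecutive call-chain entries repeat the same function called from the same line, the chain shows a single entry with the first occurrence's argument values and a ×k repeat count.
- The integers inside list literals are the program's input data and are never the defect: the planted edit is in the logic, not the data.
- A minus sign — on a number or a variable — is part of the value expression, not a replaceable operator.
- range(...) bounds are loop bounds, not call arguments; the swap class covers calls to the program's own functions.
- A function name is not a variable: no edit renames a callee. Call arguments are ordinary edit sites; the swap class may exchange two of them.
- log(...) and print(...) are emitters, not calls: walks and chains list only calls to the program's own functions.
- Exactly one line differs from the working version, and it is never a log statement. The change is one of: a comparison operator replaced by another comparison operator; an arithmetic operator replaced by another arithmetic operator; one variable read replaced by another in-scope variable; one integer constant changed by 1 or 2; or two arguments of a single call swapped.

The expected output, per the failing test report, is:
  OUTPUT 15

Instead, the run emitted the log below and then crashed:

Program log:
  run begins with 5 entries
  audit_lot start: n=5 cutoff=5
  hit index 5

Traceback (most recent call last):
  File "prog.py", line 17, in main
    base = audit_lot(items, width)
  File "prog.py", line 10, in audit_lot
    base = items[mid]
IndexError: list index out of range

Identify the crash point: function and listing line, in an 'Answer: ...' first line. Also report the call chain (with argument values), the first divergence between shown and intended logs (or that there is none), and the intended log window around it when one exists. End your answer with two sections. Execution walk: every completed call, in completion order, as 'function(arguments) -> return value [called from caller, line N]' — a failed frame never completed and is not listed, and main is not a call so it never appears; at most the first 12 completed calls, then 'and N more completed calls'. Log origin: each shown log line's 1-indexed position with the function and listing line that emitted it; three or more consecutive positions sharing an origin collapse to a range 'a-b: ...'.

Answer: the error was raised in audit_lot, line 10.
Key fact: Position 3 is the first bad log line: 'hit index 5' should read 'hit index 1'.
Call chain: main -> audit_lot([8, 5, 10, 10, 9], 5) (called at line 17).
First divergence: position 3 — the shown line 'hit index 5' should read 'hit index 1'.
Intended log window:
  1: run begins with 5 entries
  2: audit_lot start: n=5 cutoff=5
  3: hit index 1
  4: driver got 15
Execution walk:
  fold_scores([8, 5, 10, 10, 9], 5) -> 5  [called from audit_lot, line 8]
Log origin:
  1 — main, line 16
  2 — audit_lot, line 7
  3 — audit_lot, line 9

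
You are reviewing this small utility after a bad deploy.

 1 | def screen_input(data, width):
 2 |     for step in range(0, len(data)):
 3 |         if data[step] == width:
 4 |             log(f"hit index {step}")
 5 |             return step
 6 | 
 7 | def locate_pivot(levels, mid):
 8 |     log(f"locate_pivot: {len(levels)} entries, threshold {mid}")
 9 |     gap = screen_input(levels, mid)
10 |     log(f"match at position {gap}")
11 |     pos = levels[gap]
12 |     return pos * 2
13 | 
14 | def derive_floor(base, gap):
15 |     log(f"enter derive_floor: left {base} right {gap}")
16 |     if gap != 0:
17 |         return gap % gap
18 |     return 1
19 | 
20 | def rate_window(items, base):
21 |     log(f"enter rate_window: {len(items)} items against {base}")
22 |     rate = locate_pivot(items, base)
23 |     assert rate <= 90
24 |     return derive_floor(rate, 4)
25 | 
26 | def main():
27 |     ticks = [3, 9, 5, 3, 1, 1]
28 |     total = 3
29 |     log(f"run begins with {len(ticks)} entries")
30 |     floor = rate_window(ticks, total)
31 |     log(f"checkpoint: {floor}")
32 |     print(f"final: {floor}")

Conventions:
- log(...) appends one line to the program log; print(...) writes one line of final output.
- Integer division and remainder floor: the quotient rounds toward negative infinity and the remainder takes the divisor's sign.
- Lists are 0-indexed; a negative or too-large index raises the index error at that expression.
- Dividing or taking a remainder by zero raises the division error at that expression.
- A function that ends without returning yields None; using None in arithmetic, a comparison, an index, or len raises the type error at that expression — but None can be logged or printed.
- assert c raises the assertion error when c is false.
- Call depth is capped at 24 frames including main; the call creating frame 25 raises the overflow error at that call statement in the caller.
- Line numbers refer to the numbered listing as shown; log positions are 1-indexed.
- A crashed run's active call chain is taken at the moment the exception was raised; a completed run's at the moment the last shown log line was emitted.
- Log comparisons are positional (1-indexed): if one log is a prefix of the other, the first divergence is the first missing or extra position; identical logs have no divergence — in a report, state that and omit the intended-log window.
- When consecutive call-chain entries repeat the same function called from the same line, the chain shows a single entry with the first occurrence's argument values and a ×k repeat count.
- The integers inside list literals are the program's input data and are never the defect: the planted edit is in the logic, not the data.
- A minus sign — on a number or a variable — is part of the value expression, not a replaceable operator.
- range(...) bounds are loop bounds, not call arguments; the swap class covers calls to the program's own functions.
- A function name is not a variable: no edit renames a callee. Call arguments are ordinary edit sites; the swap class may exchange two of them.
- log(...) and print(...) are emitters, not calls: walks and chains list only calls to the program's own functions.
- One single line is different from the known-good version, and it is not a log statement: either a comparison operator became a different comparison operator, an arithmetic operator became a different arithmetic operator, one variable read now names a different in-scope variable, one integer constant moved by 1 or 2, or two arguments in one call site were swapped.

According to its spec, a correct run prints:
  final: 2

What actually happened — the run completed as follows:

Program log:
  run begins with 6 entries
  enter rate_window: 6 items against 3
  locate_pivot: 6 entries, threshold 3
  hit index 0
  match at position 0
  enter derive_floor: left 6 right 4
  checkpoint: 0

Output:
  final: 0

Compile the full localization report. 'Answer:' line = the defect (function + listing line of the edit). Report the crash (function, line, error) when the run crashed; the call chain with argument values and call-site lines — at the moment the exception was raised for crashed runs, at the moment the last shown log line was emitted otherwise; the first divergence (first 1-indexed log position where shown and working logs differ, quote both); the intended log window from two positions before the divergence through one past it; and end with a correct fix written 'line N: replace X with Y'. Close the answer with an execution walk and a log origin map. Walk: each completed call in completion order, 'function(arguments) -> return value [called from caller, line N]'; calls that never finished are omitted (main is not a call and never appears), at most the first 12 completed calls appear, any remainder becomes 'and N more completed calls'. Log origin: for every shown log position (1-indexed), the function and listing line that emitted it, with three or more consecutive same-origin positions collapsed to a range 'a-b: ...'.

Answer: the defect is in derive_floor at line 17.
The tell: The log first diverges at position 7: the faulty run prints 'checkpoint: 0' where the working version prints 'checkpoint: 2'.
Call chain: main.
First divergence: at position 7 the run shows 'checkpoint: 0' where the working version logs 'checkpoint: 2'.
Intended log window:
  5: match at position 0
  6: enter derive_floor: left 6 right 4
  7: checkpoint: 2
Execution walk:
  screen_input([3, 9, 5, 3, 1, 1], 3) -> 0  [called from locate_pivot, line 9]
  locate_pivot([3, 9, 5, 3, 1, 1], 3) -> 6  [called from rate_window, line 22]
  derive_floor(6, 4) -> 0  [called from rate_window, line 24]
  rate_window([3, 9, 5, 3, 1, 1], 3) -> 0  [called from main, line 30]
Log line origins:
  1: emitted by main (line 29)
  2: emitted by rate_window (line 21)
  3: emitted by locate_pivot (line 8)
  4: emitted by screen_input (line 4)
  5: emitted by locate_pivot (line 10)
  6: emitted by derive_floor (line 15)
  7: emitted by main (line 31)
A correct fix: line 17: replace `gap % gap` with `base % gap`.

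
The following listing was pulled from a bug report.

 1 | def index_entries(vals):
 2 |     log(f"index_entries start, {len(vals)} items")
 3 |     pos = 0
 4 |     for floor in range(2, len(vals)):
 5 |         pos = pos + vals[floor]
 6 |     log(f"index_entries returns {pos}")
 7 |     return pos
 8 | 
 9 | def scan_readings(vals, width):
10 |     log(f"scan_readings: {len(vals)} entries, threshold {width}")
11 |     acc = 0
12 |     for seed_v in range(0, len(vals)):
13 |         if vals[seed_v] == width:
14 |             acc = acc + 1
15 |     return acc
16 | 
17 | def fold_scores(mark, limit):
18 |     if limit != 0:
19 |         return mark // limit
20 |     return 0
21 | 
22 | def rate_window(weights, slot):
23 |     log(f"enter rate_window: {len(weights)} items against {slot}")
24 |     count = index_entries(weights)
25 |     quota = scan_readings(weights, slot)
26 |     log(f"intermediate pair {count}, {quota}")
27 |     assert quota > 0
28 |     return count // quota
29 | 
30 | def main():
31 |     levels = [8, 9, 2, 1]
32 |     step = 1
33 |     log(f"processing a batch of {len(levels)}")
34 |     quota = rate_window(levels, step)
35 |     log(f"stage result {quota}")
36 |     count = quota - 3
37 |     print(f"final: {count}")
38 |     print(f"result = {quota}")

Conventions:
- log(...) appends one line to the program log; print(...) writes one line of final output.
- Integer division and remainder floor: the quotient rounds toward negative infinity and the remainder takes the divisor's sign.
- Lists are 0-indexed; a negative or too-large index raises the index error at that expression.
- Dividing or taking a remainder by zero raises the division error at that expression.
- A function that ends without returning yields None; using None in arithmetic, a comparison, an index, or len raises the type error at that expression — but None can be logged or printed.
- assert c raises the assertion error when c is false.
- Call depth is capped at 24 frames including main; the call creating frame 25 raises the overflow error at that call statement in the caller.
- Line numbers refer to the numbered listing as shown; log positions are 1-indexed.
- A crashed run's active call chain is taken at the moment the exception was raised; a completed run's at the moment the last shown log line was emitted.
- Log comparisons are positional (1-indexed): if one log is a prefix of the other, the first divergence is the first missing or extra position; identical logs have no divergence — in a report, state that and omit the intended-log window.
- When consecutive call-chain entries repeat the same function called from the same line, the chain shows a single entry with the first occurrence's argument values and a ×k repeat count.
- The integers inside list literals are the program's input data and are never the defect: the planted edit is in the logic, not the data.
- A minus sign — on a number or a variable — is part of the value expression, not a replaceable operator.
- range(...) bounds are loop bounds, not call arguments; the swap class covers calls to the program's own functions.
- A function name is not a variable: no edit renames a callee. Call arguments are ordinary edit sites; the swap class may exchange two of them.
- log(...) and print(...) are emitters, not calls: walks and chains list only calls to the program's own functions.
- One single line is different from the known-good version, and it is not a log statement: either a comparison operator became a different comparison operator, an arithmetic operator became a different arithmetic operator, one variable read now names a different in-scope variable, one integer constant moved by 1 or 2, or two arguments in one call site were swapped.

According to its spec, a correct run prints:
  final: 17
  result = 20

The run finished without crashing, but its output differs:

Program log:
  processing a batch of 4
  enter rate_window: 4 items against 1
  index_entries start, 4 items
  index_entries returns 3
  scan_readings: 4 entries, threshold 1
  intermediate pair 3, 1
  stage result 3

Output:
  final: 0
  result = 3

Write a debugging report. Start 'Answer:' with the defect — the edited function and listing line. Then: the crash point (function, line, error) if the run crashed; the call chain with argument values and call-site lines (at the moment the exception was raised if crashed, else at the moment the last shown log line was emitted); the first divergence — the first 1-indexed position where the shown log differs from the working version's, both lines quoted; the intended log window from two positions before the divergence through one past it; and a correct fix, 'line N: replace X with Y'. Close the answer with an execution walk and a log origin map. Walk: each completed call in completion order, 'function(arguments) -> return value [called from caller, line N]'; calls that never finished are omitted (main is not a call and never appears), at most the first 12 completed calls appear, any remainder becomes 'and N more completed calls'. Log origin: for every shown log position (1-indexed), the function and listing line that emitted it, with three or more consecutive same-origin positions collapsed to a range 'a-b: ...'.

Answer: the defect is in index_entries at line 4.
The tell: The log first diverges at position 4: the faulty run prints 'index_entries returns 3' where the working version prints 'index_entries returns 20'.
Call chain: main.
First divergence: position 4; shown 'index_entries returns 3' vs intended 'index_entries returns 20'.
Intended log window:
  2: enter rate_window: 4 items against 1
  3: index_entries start, 4 items
  4: index_entries returns 20
  5: scan_readings: 4 entries, threshold 1
Execution walk:
  index_entries([8, 9, 2, 1]) -> 3  [called from rate_window, line 24]
  scan_readings([8, 9, 2, 1], 1) -> 1  [called from rate_window, line 25]
  rate_window([8, 9, 2, 1], 1) -> 3  [called from main, line 34]
Log origin:
  1: emitted by main (line 33)
  2: emitted by rate_window (line 23)
  3: emitted by index_entries (line 2)
  4: emitted by index_entries (line 6)
  5: emitted by scan_readings (line 10)
  6: emitted by rate_window (line 26)
  7: emitted by main (line 35)
A correct fix: line 4: replace `2` with `0`.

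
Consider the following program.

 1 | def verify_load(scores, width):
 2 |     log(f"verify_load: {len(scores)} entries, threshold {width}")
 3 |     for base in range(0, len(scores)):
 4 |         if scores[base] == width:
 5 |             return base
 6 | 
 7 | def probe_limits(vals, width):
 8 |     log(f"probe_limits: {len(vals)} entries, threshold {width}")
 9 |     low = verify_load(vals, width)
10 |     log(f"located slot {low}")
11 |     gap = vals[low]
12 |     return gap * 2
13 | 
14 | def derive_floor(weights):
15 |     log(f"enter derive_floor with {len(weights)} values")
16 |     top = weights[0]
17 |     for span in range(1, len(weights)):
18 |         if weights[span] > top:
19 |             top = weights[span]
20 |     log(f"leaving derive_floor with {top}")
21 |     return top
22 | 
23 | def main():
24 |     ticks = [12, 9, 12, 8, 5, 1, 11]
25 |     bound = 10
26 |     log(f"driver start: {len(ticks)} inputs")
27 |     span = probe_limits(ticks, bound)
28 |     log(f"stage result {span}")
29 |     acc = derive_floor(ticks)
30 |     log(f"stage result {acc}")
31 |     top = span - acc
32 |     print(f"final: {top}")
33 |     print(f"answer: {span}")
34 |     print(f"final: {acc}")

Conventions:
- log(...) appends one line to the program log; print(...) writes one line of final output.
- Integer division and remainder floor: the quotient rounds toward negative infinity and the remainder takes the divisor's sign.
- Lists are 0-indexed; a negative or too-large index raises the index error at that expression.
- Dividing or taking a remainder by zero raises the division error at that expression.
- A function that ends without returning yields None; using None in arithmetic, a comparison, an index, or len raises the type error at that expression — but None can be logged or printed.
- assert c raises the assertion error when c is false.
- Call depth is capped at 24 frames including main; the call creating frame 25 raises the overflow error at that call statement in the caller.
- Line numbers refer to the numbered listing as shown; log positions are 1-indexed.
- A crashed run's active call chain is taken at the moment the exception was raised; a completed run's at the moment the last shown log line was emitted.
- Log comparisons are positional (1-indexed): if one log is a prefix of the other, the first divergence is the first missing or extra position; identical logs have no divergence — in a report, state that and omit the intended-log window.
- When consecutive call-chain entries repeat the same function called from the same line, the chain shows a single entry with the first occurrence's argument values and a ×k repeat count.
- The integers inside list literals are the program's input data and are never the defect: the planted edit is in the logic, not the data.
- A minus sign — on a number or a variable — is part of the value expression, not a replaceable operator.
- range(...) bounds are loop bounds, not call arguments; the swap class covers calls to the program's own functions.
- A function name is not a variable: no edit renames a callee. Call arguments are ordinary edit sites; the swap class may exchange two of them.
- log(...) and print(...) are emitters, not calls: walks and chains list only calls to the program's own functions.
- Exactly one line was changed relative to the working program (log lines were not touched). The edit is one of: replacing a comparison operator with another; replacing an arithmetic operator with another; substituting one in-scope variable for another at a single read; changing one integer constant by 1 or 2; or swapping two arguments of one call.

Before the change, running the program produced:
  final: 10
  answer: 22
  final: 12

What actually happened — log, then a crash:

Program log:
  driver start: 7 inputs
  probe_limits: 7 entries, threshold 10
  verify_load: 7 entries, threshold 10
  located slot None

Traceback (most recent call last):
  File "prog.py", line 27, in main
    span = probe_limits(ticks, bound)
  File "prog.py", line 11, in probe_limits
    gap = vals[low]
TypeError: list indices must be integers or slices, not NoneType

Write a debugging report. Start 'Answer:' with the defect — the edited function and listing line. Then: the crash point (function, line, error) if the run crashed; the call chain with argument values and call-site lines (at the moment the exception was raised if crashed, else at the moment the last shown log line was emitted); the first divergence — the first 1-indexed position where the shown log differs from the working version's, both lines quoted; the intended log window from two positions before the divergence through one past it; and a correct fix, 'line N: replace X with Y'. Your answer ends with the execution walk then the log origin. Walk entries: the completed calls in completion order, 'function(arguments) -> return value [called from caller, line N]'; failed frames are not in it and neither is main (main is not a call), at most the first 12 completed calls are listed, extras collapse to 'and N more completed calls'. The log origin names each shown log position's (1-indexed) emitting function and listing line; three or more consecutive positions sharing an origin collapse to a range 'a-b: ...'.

Answer: the defect is in main at line 25.
Key fact: Log line 2 is where behavior first shows: 'probe_limits: 7 entries, threshold 10' appears instead of 'probe_limits: 7 entries, threshold 11'.
Crash: probe_limits, line 11, TypeError.
Call chain: main -> probe_limits([12, 9, 12, 8, 5, 1, 11], 10) (called at line 27).
First divergence: position 2 — shown 'probe_limits: 7 entries, threshold 10', intended 'probe_limits: 7 entries, threshold 11'.
Intended log window:
  1: driver start: 7 inputs
  2: probe_limits: 7 entries, threshold 11
  3: verify_load: 7 entries, threshold 11
Execution walk:
  verify_load([12, 9, 12, 8, 5, 1, 11], 10) -> None  [called from probe_limits, line 9]
Log line origins:
  1: logged in main at line 26
  2: logged in probe_limits at line 8
  3: logged in verify_load at line 2
  4: logged in probe_limits at line 10
A correct fix: line 25: replace `10` with `11`.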